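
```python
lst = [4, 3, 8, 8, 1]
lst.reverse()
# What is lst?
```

[1, 8, 8, 3, 4]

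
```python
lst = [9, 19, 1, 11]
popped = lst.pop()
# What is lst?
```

[9, 19, 1]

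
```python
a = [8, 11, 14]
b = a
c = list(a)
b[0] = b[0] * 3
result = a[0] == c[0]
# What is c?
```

After line 1: a = [8, 11, 14]
After line 2 (b = a, alias): a = [8, 11, 14], b = [8, 11, 14]
After line 3 (c = list(a) is a copy, new object): c = [8, 11, 14]
After line 4 (b[0] = 8 * 3 = 24; mutates shared a/b): a = b = [24, 11, 14], c = [8, 11, 14]
After line 5 (a[0] = 24, c[0] = 8; result = False)

[8, 11, 14]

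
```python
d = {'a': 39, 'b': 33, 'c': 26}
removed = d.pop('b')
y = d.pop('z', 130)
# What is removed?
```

After line 1: d = {'a': 39, 'b': 33, 'c': 26}
After line 2 (pop 'b' returns 33): d = {'a': 39, 'c': 26}, removed = 33
After line 3 (pop 'z' missing, returns default 130): d = {'a': 39, 'c': 26}, y = 130

33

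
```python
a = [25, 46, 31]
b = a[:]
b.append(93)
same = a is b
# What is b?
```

After line 1: a = [25, 46, 31]
After line 2 (b = a[:] is a shallow copy, new object): a = [25, 46, 31], b = [25, 46, 31]
After line 3 (append only mutates b): a = [25, 46, 31], b = [25, 46, 31, 93]
After line 4 (same = a is b; different objects -> False): same = False

[25, 46, 31, 93]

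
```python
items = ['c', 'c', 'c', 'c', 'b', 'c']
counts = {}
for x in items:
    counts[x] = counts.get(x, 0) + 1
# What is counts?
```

Initial: counts = {}, items = ['c', 'c', 'c', 'c', 'b', 'c']
See 'c': counts = {'c': 1}
See 'c': counts = {'c': 2}
See 'c': counts = {'c': 3}
See 'c': counts = {'c': 4}
See 'b': counts = {'c': 4, 'b': 1}
See 'c': counts = {'c': 5, 'b': 1}

{'c': 5, 'b': 1}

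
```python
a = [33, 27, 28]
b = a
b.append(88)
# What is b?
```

After line 1: a = [33, 27, 28]
After line 2 (b = a is an alias, same object): a = [33, 27, 28], b = [33, 27, 28]
After line 3 (b.append mutates the shared list): a = [33, 27, 28, 88], b = [33, 27, 28, 88]

[33, 27, 28, 88]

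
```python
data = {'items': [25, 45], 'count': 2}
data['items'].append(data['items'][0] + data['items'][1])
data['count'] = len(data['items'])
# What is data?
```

After line 1: data = {'items': [25, 45], 'count': 2}
After line 2 (append 25 + 45 = 70): data = {'items': [25, 45, 70], 'count': 2}
After line 3 (count = len(items) = 3): data = {'items': [25, 45, 70], 'count': 3}

{'items': [25, 45, 70], 'count': 3}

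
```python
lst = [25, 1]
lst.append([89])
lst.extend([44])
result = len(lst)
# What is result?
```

After line 1: lst = [25, 1]
After line 2 (append adds [89] as single element): lst = [25, 1, [89]]
After line 3 (extend unpacks [44], adds 44): lst = [25, 1, [89], 44]
After line 4: result = len(lst) = 4

4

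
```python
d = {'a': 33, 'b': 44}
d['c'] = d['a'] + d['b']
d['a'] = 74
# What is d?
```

After line 1: d = {'a': 33, 'b': 44}
After line 2 (d['c'] = 33 + 44): d = {'a': 33, 'b': 44, 'c': 77}
After line 3: d = {'a': 74, 'b': 44, 'c': 77}

{'a': 74, 'b': 44, 'c': 77}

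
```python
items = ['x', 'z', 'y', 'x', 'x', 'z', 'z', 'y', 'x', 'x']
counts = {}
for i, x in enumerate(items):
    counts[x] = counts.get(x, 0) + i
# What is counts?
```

Initial: counts = {}, items = ['x', 'z', 'y', 'x', 'x', 'z', 'z', 'y', 'x', 'x']
i=0, x='x': counts = {'x': 0}
i=1, x='z': counts = {'x': 0, 'z': 1}
i=2, x='y': counts = {'x': 0, 'z': 1, 'y': 2}
i=3, x='x': counts = {'x': 3, 'z': 1, 'y': 2}
i=4, x='x': counts = {'x': 7, 'z': 1, 'y': 2}
i=5, x='z': counts = {'x': 7, 'z': 6, 'y': 2}
i=6, x='z': counts = {'x': 7, 'z': 12, 'y': 2}
i=7, x='y': counts = {'x': 7, 'z': 12, 'y': 9}
i=8, x='x': counts = {'x': 15, 'z': 12, 'y': 9}
i=9, x='x': counts = {'x': 24, 'z': 12, 'y': 9}

{'x': 24, 'z': 12, 'y': 9}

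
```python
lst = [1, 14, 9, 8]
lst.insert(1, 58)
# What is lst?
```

[1, 58, 14, 9, 8]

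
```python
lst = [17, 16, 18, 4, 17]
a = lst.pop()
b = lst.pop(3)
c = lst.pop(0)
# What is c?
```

After line 1: lst = [17, 16, 18, 4, 17]
After line 2 (pop() -> a = 17): lst = [17, 16, 18, 4]
After line 3 (pop(3) -> b = 4): lst = [17, 16, 18]
After line 4 (pop(0) -> c = 17): lst = [16, 18]

17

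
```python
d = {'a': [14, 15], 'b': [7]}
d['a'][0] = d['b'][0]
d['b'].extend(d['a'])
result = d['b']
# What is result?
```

After line 1: d = {'a': [14, 15], 'b': [7]}
After line 2 (a[0] = b[0] = 7): d = {'a': [7, 15], 'b': [7]}
After line 3 (b.extend(a) appends [7, 15]): d = {'a': [7, 15], 'b': [7, 7, 15]}
After line 4: result = d['b'] = [7, 7, 15]

[7, 7, 15]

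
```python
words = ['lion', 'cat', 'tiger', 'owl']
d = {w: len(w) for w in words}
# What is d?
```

{'lion': 4, 'cat': 3, 'tiger': 5, 'owl': 3}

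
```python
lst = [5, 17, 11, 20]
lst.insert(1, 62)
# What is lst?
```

[5, 62, 17, 11, 20]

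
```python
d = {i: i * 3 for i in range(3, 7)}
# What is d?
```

{3: 9, 4: 12, 5: 15, 6: 18}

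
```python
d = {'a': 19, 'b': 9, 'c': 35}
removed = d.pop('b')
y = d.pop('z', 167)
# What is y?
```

After line 1: d = {'a': 19, 'b': 9, 'c': 35}
After line 2 (pop 'b' returns 9): d = {'a': 19, 'c': 35}, removed = 9
After line 3 (pop 'z' missing, returns default 167): d = {'a': 19, 'c': 35}, y = 167

167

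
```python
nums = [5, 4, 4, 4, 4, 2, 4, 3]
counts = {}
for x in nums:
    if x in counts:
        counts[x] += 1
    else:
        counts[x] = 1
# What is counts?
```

Initial: counts = {}, nums = [5, 4, 4, 4, 4, 2, 4, 3]
See 5: counts = {5: 1}
See 4: counts = {5: 1, 4: 1}
See 4: counts = {5: 1, 4: 2}
See 4: counts = {5: 1, 4: 3}
See 4: counts = {5: 1, 4: 4}
See 2: counts = {5: 1, 4: 4, 2: 1}
See 4: counts = {5: 1, 4: 5, 2: 1}
See 3: counts = {5: 1, 4: 5, 2: 1, 3: 1}

{5: 1, 4: 5, 2: 1, 3: 1}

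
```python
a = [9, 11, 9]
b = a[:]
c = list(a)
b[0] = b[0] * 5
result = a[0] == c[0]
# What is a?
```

After line 1: a = [9, 11, 9]
After line 2 (b = a[:], copy): a = [9, 11, 9], b = [9, 11, 9]
After line 3 (c = list(a) is a copy, new object): c = [9, 11, 9]
After line 4 (b[0] = 9 * 5 = 45; only b mutates (copy)): a = [9, 11, 9], b = [45, 11, 9], c = [9, 11, 9]
After line 5 (a[0] = 9, c[0] = 9; result = True)

[9, 11, 9]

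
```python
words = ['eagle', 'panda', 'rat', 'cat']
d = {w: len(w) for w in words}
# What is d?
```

{'eagle': 5, 'panda': 5, 'rat': 3, 'cat': 3}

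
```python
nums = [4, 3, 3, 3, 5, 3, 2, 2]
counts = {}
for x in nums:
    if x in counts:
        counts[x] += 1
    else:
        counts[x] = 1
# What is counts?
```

Initial: counts = {}, nums = [4, 3, 3, 3, 5, 3, 2, 2]
See 4: counts = {4: 1}
See 3: counts = {4: 1, 3: 1}
See 3: counts = {4: 1, 3: 2}
See 3: counts = {4: 1, 3: 3}
See 5: counts = {4: 1, 3: 3, 5: 1}
See 3: counts = {4: 1, 3: 4, 5: 1}
See 2: counts = {4: 1, 3: 4, 5: 1, 2: 1}
See 2: counts = {4: 1, 3: 4, 5: 1, 2: 2}

{4: 1, 3: 4, 5: 1, 2: 2}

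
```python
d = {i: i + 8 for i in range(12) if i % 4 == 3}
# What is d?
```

{3: 11, 7: 15, 11: 19}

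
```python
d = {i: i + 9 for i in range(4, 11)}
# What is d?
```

{4: 13, 5: 14, 6: 15, 7: 16, 8: 17, 9: 18, 10: 19}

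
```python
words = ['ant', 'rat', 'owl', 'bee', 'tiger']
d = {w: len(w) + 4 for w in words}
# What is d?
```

{'ant': 7, 'rat': 7, 'owl': 7, 'bee': 7, 'tiger': 9}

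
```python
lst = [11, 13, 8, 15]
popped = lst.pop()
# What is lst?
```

[11, 13, 8]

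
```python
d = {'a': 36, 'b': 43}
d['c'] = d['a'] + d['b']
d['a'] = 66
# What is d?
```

After line 1: d = {'a': 36, 'b': 43}
After line 2 (d['c'] = 36 + 43): d = {'a': 36, 'b': 43, 'c': 79}
After line 3: d = {'a': 66, 'b': 43, 'c': 79}

{'a': 66, 'b': 43, 'c': 79}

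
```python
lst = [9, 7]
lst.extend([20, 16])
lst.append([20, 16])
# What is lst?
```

After line 1: lst = [9, 7]
After line 2 (extend unpacks [20, 16]): lst = [9, 7, 20, 16]
After line 3 (append adds [20, 16] as single element): lst = [9, 7, 20, 16, [20, 16]]

[9, 7, 20, 16, [20, 16]]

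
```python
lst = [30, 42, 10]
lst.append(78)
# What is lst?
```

[30, 42, 10, 78]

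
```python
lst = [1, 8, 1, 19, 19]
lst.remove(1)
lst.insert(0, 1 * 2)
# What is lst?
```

After line 1: lst = [1, 8, 1, 19, 19]
After line 2 (remove first 1): lst = [8, 1, 19, 19]
After line 3 (insert 2 at index 0): lst = [2, 8, 1, 19, 19]

[2, 8, 1, 19, 19]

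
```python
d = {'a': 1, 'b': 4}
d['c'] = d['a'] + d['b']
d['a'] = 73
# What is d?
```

After line 1: d = {'a': 1, 'b': 4}
After line 2 (d['c'] = 1 + 4): d = {'a': 1, 'b': 4, 'c': 5}
After line 3: d = {'a': 73, 'b': 4, 'c': 5}

{'a': 73, 'b': 4, 'c': 5}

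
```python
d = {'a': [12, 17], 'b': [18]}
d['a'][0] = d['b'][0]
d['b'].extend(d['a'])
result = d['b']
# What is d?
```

After line 1: d = {'a': [12, 17], 'b': [18]}
After line 2 (a[0] = b[0] = 18): d = {'a': [18, 17], 'b': [18]}
After line 3 (b.extend(a) appends [18, 17]): d = {'a': [18, 17], 'b': [18, 18, 17]}
After line 4: result = d['b'] = [18, 18, 17]

{'a': [18, 17], 'b': [18, 18, 17]}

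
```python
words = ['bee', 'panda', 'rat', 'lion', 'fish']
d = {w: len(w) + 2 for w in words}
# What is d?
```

{'bee': 5, 'panda': 7, 'rat': 5, 'lion': 6, 'fish': 6}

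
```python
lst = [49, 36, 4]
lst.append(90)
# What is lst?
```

[49, 36, 4, 90]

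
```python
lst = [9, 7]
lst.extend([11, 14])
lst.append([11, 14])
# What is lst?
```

After line 1: lst = [9, 7]
After line 2 (extend unpacks [11, 14]): lst = [9, 7, 11, 14]
After line 3 (append adds [11, 14] as single element): lst = [9, 7, 11, 14, [11, 14]]

[9, 7, 11, 14, [11, 14]]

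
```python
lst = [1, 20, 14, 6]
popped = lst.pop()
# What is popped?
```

6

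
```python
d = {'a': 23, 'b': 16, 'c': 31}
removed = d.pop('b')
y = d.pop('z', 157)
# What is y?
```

After line 1: d = {'a': 23, 'b': 16, 'c': 31}
After line 2 (pop 'b' returns 16): d = {'a': 23, 'c': 31}, removed = 16
After line 3 (pop 'z' missing, returns default 157): d = {'a': 23, 'c': 31}, y = 157

157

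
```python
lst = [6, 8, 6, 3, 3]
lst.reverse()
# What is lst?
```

[3, 3, 6, 8, 6]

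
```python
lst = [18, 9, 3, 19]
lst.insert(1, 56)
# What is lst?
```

[18, 56, 9, 3, 19]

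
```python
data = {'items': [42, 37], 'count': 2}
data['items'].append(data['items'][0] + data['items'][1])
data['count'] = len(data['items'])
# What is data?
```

After line 1: data = {'items': [42, 37], 'count': 2}
After line 2 (append 42 + 37 = 79): data = {'items': [42, 37, 79], 'count': 2}
After line 3 (count = len(items) = 3): data = {'items': [42, 37, 79], 'count': 3}

{'items': [42, 37, 79], 'count': 3}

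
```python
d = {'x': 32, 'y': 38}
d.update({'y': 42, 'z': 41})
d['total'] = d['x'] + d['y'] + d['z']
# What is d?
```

After line 1: d = {'x': 32, 'y': 38}
After line 2 (y overwritten, z added): d = {'x': 32, 'y': 42, 'z': 41}
After line 3 (total = 32 + 42 + 41 = 115): d = {'x': 32, 'y': 42, 'z': 41, 'total': 115}

{'x': 32, 'y': 42, 'z': 41, 'total': 115}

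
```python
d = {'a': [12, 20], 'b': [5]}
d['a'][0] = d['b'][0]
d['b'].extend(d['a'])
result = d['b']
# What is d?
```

After line 1: d = {'a': [12, 20], 'b': [5]}
After line 2 (a[0] = b[0] = 5): d = {'a': [5, 20], 'b': [5]}
After line 3 (b.extend(a) appends [5, 20]): d = {'a': [5, 20], 'b': [5, 5, 20]}
After line 4: result = d['b'] = [5, 5, 20]

{'a': [5, 20], 'b': [5, 5, 20]}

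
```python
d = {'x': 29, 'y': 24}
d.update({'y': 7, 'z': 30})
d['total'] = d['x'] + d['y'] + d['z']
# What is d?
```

After line 1: d = {'x': 29, 'y': 24}
After line 2 (y overwritten, z added): d = {'x': 29, 'y': 7, 'z': 30}
After line 3 (total = 29 + 7 + 30 = 66): d = {'x': 29, 'y': 7, 'z': 30, 'total': 66}

{'x': 29, 'y': 7, 'z': 30, 'total': 66}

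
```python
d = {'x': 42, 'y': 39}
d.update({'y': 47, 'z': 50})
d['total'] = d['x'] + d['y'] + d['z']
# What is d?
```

After line 1: d = {'x': 42, 'y': 39}
After line 2 (y overwritten, z added): d = {'x': 42, 'y': 47, 'z': 50}
After line 3 (total = 42 + 47 + 50 = 139): d = {'x': 42, 'y': 47, 'z': 50, 'total': 139}

{'x': 42, 'y': 47, 'z': 50, 'total': 139}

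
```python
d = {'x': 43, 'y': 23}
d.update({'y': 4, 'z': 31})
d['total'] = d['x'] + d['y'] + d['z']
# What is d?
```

After line 1: d = {'x': 43, 'y': 23}
After line 2 (y overwritten, z added): d = {'x': 43, 'y': 4, 'z': 31}
After line 3 (total = 43 + 4 + 31 = 78): d = {'x': 43, 'y': 4, 'z': 31, 'total': 78}

{'x': 43, 'y': 4, 'z': 31, 'total': 78}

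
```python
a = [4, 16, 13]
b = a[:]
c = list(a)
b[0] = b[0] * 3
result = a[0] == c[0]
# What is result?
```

After line 1: a = [4, 16, 13]
After line 2 (b = a[:], copy): a = [4, 16, 13], b = [4, 16, 13]
After line 3 (c = list(a) is a copy, new object): c = [4, 16, 13]
After line 4 (b[0] = 4 * 3 = 12; only b mutates (copy)): a = [4, 16, 13], b = [12, 16, 13], c = [4, 16, 13]
After line 5 (a[0] = 4, c[0] = 4; result = True)

True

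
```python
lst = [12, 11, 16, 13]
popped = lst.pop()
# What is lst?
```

[12, 11, 16]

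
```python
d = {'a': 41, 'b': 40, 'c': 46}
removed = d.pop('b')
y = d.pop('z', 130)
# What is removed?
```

After line 1: d = {'a': 41, 'b': 40, 'c': 46}
After line 2 (pop 'b' returns 40): d = {'a': 41, 'c': 46}, removed = 40
After line 3 (pop 'z' missing, returns default 130): d = {'a': 41, 'c': 46}, y = 130

40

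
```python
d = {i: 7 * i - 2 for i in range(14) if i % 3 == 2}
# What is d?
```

{2: 12, 5: 33, 8: 54, 11: 75}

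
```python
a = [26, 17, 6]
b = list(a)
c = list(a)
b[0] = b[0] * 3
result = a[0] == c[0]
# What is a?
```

After line 1: a = [26, 17, 6]
After line 2 (b = list(a), copy): a = [26, 17, 6], b = [26, 17, 6]
After line 3 (c = list(a) is a copy, new object): c = [26, 17, 6]
After line 4 (b[0] = 26 * 3 = 78; only b mutates (copy)): a = [26, 17, 6], b = [78, 17, 6], c = [26, 17, 6]
After line 5 (a[0] = 26, c[0] = 26; result = True)

[26, 17, 6]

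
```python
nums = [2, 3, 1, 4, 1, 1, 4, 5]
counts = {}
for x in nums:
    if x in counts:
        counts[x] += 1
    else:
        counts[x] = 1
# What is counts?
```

Initial: counts = {}, nums = [2, 3, 1, 4, 1, 1, 4, 5]
See 2: counts = {2: 1}
See 3: counts = {2: 1, 3: 1}
See 1: counts = {2: 1, 3: 1, 1: 1}
See 4: counts = {2: 1, 3: 1, 1: 1, 4: 1}
See 1: counts = {2: 1, 3: 1, 1: 2, 4: 1}
See 1: counts = {2: 1, 3: 1, 1: 3, 4: 1}
See 4: counts = {2: 1, 3: 1, 1: 3, 4: 2}
See 5: counts = {2: 1, 3: 1, 1: 3, 4: 2, 5: 1}

{2: 1, 3: 1, 1: 3, 4: 2, 5: 1}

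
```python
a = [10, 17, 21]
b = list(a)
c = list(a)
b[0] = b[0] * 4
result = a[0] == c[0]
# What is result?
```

After line 1: a = [10, 17, 21]
After line 2 (b = list(a), copy): a = [10, 17, 21], b = [10, 17, 21]
After line 3 (c = list(a) is a copy, new object): c = [10, 17, 21]
After line 4 (b[0] = 10 * 4 = 40; only b mutates (copy)): a = [10, 17, 21], b = [40, 17, 21], c = [10, 17, 21]
After line 5 (a[0] = 10, c[0] = 10; result = True)

True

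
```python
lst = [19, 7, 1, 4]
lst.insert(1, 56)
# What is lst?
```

[19, 56, 7, 1, 4]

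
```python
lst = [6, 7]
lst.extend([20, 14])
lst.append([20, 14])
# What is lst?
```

After line 1: lst = [6, 7]
After line 2 (extend unpacks [20, 14]): lst = [6, 7, 20, 14]
After line 3 (append adds [20, 14] as single element): lst = [6, 7, 20, 14, [20, 14]]

[6, 7, 20, 14, [20, 14]]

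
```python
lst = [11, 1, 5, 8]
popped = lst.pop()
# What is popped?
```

8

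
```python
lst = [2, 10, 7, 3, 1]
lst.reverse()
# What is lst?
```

[1, 3, 7, 10, 2]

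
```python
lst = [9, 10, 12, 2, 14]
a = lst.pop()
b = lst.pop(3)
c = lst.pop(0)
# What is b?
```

After line 1: lst = [9, 10, 12, 2, 14]
After line 2 (pop() -> a = 14): lst = [9, 10, 12, 2]
After line 3 (pop(3) -> b = 2): lst = [9, 10, 12]
After line 4 (pop(0) -> c = 9): lst = [10, 12]

2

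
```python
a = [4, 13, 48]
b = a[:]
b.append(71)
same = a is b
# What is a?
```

After line 1: a = [4, 13, 48]
After line 2 (b = a[:] is a shallow copy, new object): a = [4, 13, 48], b = [4, 13, 48]
After line 3 (append only mutates b): a = [4, 13, 48], b = [4, 13, 48, 71]
After line 4 (same = a is b; different objects -> False): same = False

[4, 13, 48]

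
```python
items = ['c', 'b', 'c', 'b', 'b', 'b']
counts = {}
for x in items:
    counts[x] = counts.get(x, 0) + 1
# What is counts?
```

Initial: counts = {}, items = ['c', 'b', 'c', 'b', 'b', 'b']
See 'c': counts = {'c': 1}
See 'b': counts = {'c': 1, 'b': 1}
See 'c': counts = {'c': 2, 'b': 1}
See 'b': counts = {'c': 2, 'b': 2}
See 'b': counts = {'c': 2, 'b': 3}
See 'b': counts = {'c': 2, 'b': 4}

{'c': 2, 'b': 4}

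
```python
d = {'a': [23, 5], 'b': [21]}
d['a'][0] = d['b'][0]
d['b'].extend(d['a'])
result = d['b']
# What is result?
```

After line 1: d = {'a': [23, 5], 'b': [21]}
After line 2 (a[0] = b[0] = 21): d = {'a': [21, 5], 'b': [21]}
After line 3 (b.extend(a) appends [21, 5]): d = {'a': [21, 5], 'b': [21, 21, 5]}
After line 4: result = d['b'] = [21, 21, 5]

[21, 21, 5]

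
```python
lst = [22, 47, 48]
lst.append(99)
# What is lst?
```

[22, 47, 48, 99]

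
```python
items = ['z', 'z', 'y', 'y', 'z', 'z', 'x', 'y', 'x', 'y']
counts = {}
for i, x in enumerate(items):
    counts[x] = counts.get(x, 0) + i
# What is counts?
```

Initial: counts = {}, items = ['z', 'z', 'y', 'y', 'z', 'z', 'x', 'y', 'x', 'y']
i=0, x='z': counts = {'z': 0}
i=1, x='z': counts = {'z': 1}
i=2, x='y': counts = {'z': 1, 'y': 2}
i=3, x='y': counts = {'z': 1, 'y': 5}
i=4, x='z': counts = {'z': 5, 'y': 5}
i=5, x='z': counts = {'z': 10, 'y': 5}
i=6, x='x': counts = {'z': 10, 'y': 5, 'x': 6}
i=7, x='y': counts = {'z': 10, 'y': 12, 'x': 6}
i=8, x='x': counts = {'z': 10, 'y': 12, 'x': 14}
i=9, x='y': counts = {'z': 10, 'y': 21, 'x': 14}

{'z': 10, 'y': 21, 'x': 14}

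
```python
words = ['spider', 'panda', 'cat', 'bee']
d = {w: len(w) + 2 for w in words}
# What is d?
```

{'spider': 8, 'panda': 7, 'cat': 5, 'bee': 5}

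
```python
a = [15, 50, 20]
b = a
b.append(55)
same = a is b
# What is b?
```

After line 1: a = [15, 50, 20]
After line 2 (b = a is an alias, same object): a = [15, 50, 20], b = [15, 50, 20]
After line 3 (b.append mutates the shared list): a = [15, 50, 20, 55], b = [15, 50, 20, 55]
After line 4 (same = a is b; same object -> True): same = True

[15, 50, 20, 55]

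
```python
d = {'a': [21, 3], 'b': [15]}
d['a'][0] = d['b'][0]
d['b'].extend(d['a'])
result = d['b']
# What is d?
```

After line 1: d = {'a': [21, 3], 'b': [15]}
After line 2 (a[0] = b[0] = 15): d = {'a': [15, 3], 'b': [15]}
After line 3 (b.extend(a) appends [15, 3]): d = {'a': [15, 3], 'b': [15, 15, 3]}
After line 4: result = d['b'] = [15, 15, 3]

{'a': [15, 3], 'b': [15, 15, 3]}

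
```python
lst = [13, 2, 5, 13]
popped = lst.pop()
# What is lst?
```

[13, 2, 5]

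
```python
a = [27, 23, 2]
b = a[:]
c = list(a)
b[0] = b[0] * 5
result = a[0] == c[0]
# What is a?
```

After line 1: a = [27, 23, 2]
After line 2 (b = a[:], copy): a = [27, 23, 2], b = [27, 23, 2]
After line 3 (c = list(a) is a copy, new object): c = [27, 23, 2]
After line 4 (b[0] = 27 * 5 = 135; only b mutates (copy)): a = [27, 23, 2], b = [135, 23, 2], c = [27, 23, 2]
After line 5 (a[0] = 27, c[0] = 27; result = True)

[27, 23, 2]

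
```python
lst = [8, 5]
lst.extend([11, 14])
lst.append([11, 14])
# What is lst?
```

After line 1: lst = [8, 5]
After line 2 (extend unpacks [11, 14]): lst = [8, 5, 11, 14]
After line 3 (append adds [11, 14] as single element): lst = [8, 5, 11, 14, [11, 14]]

[8, 5, 11, 14, [11, 14]]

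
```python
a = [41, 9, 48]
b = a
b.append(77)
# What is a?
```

After line 1: a = [41, 9, 48]
After line 2 (b = a is an alias, same object): a = [41, 9, 48], b = [41, 9, 48]
After line 3 (b.append mutates the shared list): a = [41, 9, 48, 77], b = [41, 9, 48, 77]

[41, 9, 48, 77]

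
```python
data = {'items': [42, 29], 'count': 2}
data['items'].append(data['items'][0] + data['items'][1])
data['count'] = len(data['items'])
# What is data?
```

After line 1: data = {'items': [42, 29], 'count': 2}
After line 2 (append 42 + 29 = 71): data = {'items': [42, 29, 71], 'count': 2}
After line 3 (count = len(items) = 3): data = {'items': [42, 29, 71], 'count': 3}

{'items': [42, 29, 71], 'count': 3}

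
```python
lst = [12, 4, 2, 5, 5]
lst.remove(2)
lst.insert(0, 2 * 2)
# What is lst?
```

After line 1: lst = [12, 4, 2, 5, 5]
After line 2 (remove first 2): lst = [12, 4, 5, 5]
After line 3 (insert 4 at index 0): lst = [4, 12, 4, 5, 5]

[4, 12, 4, 5, 5]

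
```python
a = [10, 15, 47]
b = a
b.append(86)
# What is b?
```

After line 1: a = [10, 15, 47]
After line 2 (b = a is an alias, same object): a = [10, 15, 47], b = [10, 15, 47]
After line 3 (b.append mutates the shared list): a = [10, 15, 47, 86], b = [10, 15, 47, 86]

[10, 15, 47, 86]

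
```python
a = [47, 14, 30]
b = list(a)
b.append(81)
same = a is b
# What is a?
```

After line 1: a = [47, 14, 30]
After line 2 (b = list(a) is a shallow copy, new object): a = [47, 14, 30], b = [47, 14, 30]
After line 3 (append only mutates b): a = [47, 14, 30], b = [47, 14, 30, 81]
After line 4 (same = a is b; different objects -> False): same = False

[47, 14, 30]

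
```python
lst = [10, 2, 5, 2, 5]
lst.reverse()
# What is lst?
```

[5, 2, 5, 2, 10]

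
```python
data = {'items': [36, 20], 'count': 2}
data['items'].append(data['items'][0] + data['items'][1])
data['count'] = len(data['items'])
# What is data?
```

After line 1: data = {'items': [36, 20], 'count': 2}
After line 2 (append 36 + 20 = 56): data = {'items': [36, 20, 56], 'count': 2}
After line 3 (count = len(items) = 3): data = {'items': [36, 20, 56], 'count': 3}

{'items': [36, 20, 56], 'count': 3}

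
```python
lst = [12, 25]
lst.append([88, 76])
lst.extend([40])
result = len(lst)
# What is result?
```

After line 1: lst = [12, 25]
After line 2 (append adds [88, 76] as single element): lst = [12, 25, [88, 76]]
After line 3 (extend unpacks [40], adds 40): lst = [12, 25, [88, 76], 40]
After line 4: result = len(lst) = 4

4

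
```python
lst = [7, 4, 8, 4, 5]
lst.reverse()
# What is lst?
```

[5, 4, 8, 4, 7]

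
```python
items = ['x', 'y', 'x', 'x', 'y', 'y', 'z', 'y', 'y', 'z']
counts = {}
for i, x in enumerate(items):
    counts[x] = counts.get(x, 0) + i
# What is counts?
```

Initial: counts = {}, items = ['x', 'y', 'x', 'x', 'y', 'y', 'z', 'y', 'y', 'z']
i=0, x='x': counts = {'x': 0}
i=1, x='y': counts = {'x': 0, 'y': 1}
i=2, x='x': counts = {'x': 2, 'y': 1}
i=3, x='x': counts = {'x': 5, 'y': 1}
i=4, x='y': counts = {'x': 5, 'y': 5}
i=5, x='y': counts = {'x': 5, 'y': 10}
i=6, x='z': counts = {'x': 5, 'y': 10, 'z': 6}
i=7, x='y': counts = {'x': 5, 'y': 17, 'z': 6}
i=8, x='y': counts = {'x': 5, 'y': 25, 'z': 6}
i=9, x='z': counts = {'x': 5, 'y': 25, 'z': 15}

{'x': 5, 'y': 25, 'z': 15}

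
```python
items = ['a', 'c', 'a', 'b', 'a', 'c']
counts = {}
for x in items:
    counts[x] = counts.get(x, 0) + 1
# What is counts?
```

Initial: counts = {}, items = ['a', 'c', 'a', 'b', 'a', 'c']
See 'a': counts = {'a': 1}
See 'c': counts = {'a': 1, 'c': 1}
See 'a': counts = {'a': 2, 'c': 1}
See 'b': counts = {'a': 2, 'c': 1, 'b': 1}
See 'a': counts = {'a': 3, 'c': 1, 'b': 1}
See 'c': counts = {'a': 3, 'c': 2, 'b': 1}

{'a': 3, 'c': 2, 'b': 1}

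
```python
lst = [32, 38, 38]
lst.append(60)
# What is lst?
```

[32, 38, 38, 60]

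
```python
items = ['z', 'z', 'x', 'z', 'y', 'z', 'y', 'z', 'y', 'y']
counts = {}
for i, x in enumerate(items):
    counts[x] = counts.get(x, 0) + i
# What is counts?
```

Initial: counts = {}, items = ['z', 'z', 'x', 'z', 'y', 'z', 'y', 'z', 'y', 'y']
i=0, x='z': counts = {'z': 0}
i=1, x='z': counts = {'z': 1}
i=2, x='x': counts = {'z': 1, 'x': 2}
i=3, x='z': counts = {'z': 4, 'x': 2}
i=4, x='y': counts = {'z': 4, 'x': 2, 'y': 4}
i=5, x='z': counts = {'z': 9, 'x': 2, 'y': 4}
i=6, x='y': counts = {'z': 9, 'x': 2, 'y': 10}
i=7, x='z': counts = {'z': 16, 'x': 2, 'y': 10}
i=8, x='y': counts = {'z': 16, 'x': 2, 'y': 18}
i=9, x='y': counts = {'z': 16, 'x': 2, 'y': 27}

{'z': 16, 'x': 2, 'y': 27}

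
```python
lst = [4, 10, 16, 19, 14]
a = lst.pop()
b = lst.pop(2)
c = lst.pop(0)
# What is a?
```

After line 1: lst = [4, 10, 16, 19, 14]
After line 2 (pop() -> a = 14): lst = [4, 10, 16, 19]
After line 3 (pop(2) -> b = 16): lst = [4, 10, 19]
After line 4 (pop(0) -> c = 4): lst = [10, 19]

14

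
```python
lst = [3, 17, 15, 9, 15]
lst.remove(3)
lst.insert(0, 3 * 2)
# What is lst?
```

After line 1: lst = [3, 17, 15, 9, 15]
After line 2 (remove first 3): lst = [17, 15, 9, 15]
After line 3 (insert 6 at index 0): lst = [6, 17, 15, 9, 15]

[6, 17, 15, 9, 15]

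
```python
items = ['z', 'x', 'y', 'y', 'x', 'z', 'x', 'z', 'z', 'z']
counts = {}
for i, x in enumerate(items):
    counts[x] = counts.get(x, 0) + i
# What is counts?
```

Initial: counts = {}, items = ['z', 'x', 'y', 'y', 'x', 'z', 'x', 'z', 'z', 'z']
i=0, x='z': counts = {'z': 0}
i=1, x='x': counts = {'z': 0, 'x': 1}
i=2, x='y': counts = {'z': 0, 'x': 1, 'y': 2}
i=3, x='y': counts = {'z': 0, 'x': 1, 'y': 5}
i=4, x='x': counts = {'z': 0, 'x': 5, 'y': 5}
i=5, x='z': counts = {'z': 5, 'x': 5, 'y': 5}
i=6, x='x': counts = {'z': 5, 'x': 11, 'y': 5}
i=7, x='z': counts = {'z': 12, 'x': 11, 'y': 5}
i=8, x='z': counts = {'z': 20, 'x': 11, 'y': 5}
i=9, x='z': counts = {'z': 29, 'x': 11, 'y': 5}

{'z': 29, 'x': 11, 'y': 5}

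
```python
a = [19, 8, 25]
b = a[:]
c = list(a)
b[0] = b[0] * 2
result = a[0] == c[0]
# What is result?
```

After line 1: a = [19, 8, 25]
After line 2 (b = a[:], copy): a = [19, 8, 25], b = [19, 8, 25]
After line 3 (c = list(a) is a copy, new object): c = [19, 8, 25]
After line 4 (b[0] = 19 * 2 = 38; only b mutates (copy)): a = [19, 8, 25], b = [38, 8, 25], c = [19, 8, 25]
After line 5 (a[0] = 19, c[0] = 19; result = True)

True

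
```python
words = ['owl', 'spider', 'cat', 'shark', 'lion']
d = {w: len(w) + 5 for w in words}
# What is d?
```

{'owl': 8, 'spider': 11, 'cat': 8, 'shark': 10, 'lion': 9}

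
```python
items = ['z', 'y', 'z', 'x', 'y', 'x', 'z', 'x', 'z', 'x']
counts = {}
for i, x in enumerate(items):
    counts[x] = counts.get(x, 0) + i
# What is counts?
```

Initial: counts = {}, items = ['z', 'y', 'z', 'x', 'y', 'x', 'z', 'x', 'z', 'x']
i=0, x='z': counts = {'z': 0}
i=1, x='y': counts = {'z': 0, 'y': 1}
i=2, x='z': counts = {'z': 2, 'y': 1}
i=3, x='x': counts = {'z': 2, 'y': 1, 'x': 3}
i=4, x='y': counts = {'z': 2, 'y': 5, 'x': 3}
i=5, x='x': counts = {'z': 2, 'y': 5, 'x': 8}
i=6, x='z': counts = {'z': 8, 'y': 5, 'x': 8}
i=7, x='x': counts = {'z': 8, 'y': 5, 'x': 15}
i=8, x='z': counts = {'z': 16, 'y': 5, 'x': 15}
i=9, x='x': counts = {'z': 16, 'y': 5, 'x': 24}

{'z': 16, 'y': 5, 'x': 24}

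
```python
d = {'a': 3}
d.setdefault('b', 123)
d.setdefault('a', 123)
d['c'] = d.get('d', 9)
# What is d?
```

After line 1: d = {'a': 3}
After line 2 (setdefault adds 'b'=123): d = {'a': 3, 'b': 123}
After line 3 (setdefault 'a' no-op, already exists): d = {'a': 3, 'b': 123}
After line 4 (get('d', 9) returns default since 'd' not in d): d = {'a': 3, 'b': 123, 'c': 9}

{'a': 3, 'b': 123, 'c': 9}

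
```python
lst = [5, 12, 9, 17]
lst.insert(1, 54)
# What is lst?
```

[5, 54, 12, 9, 17]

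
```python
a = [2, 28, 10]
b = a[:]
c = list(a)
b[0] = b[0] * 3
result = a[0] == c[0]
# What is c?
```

After line 1: a = [2, 28, 10]
After line 2 (b = a[:], copy): a = [2, 28, 10], b = [2, 28, 10]
After line 3 (c = list(a) is a copy, new object): c = [2, 28, 10]
After line 4 (b[0] = 2 * 3 = 6; only b mutates (copy)): a = [2, 28, 10], b = [6, 28, 10], c = [2, 28, 10]
After line 5 (a[0] = 2, c[0] = 2; result = True)

[2, 28, 10]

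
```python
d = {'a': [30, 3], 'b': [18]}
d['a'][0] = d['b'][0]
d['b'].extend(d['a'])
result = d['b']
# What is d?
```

After line 1: d = {'a': [30, 3], 'b': [18]}
After line 2 (a[0] = b[0] = 18): d = {'a': [18, 3], 'b': [18]}
After line 3 (b.extend(a) appends [18, 3]): d = {'a': [18, 3], 'b': [18, 18, 3]}
After line 4: result = d['b'] = [18, 18, 3]

{'a': [18, 3], 'b': [18, 18, 3]}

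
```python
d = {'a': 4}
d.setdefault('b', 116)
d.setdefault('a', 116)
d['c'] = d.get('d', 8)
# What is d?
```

After line 1: d = {'a': 4}
After line 2 (setdefault adds 'b'=116): d = {'a': 4, 'b': 116}
After line 3 (setdefault 'a' no-op, already exists): d = {'a': 4, 'b': 116}
After line 4 (get('d', 8) returns default since 'd' not in d): d = {'a': 4, 'b': 116, 'c': 8}

{'a': 4, 'b': 116, 'c': 8}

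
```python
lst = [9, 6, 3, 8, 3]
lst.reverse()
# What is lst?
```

[3, 8, 3, 6, 9]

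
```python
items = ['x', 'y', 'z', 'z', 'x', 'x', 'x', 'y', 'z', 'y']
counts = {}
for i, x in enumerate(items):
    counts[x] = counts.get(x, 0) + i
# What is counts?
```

Initial: counts = {}, items = ['x', 'y', 'z', 'z', 'x', 'x', 'x', 'y', 'z', 'y']
i=0, x='x': counts = {'x': 0}
i=1, x='y': counts = {'x': 0, 'y': 1}
i=2, x='z': counts = {'x': 0, 'y': 1, 'z': 2}
i=3, x='z': counts = {'x': 0, 'y': 1, 'z': 5}
i=4, x='x': counts = {'x': 4, 'y': 1, 'z': 5}
i=5, x='x': counts = {'x': 9, 'y': 1, 'z': 5}
i=6, x='x': counts = {'x': 15, 'y': 1, 'z': 5}
i=7, x='y': counts = {'x': 15, 'y': 8, 'z': 5}
i=8, x='z': counts = {'x': 15, 'y': 8, 'z': 13}
i=9, x='y': counts = {'x': 15, 'y': 17, 'z': 13}

{'x': 15, 'y': 17, 'z': 13}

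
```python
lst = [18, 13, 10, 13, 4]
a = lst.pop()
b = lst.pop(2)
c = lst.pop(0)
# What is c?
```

After line 1: lst = [18, 13, 10, 13, 4]
After line 2 (pop() -> a = 4): lst = [18, 13, 10, 13]
After line 3 (pop(2) -> b = 10): lst = [18, 13, 13]
After line 4 (pop(0) -> c = 18): lst = [13, 13]

18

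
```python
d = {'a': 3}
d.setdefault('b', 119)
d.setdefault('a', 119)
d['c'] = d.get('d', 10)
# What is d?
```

After line 1: d = {'a': 3}
After line 2 (setdefault adds 'b'=119): d = {'a': 3, 'b': 119}
After line 3 (setdefault 'a' no-op, already exists): d = {'a': 3, 'b': 119}
After line 4 (get('d', 10) returns default since 'd' not in d): d = {'a': 3, 'b': 119, 'c': 10}

{'a': 3, 'b': 119, 'c': 10}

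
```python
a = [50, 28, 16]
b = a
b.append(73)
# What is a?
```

After line 1: a = [50, 28, 16]
After line 2 (b = a is an alias, same object): a = [50, 28, 16], b = [50, 28, 16]
After line 3 (b.append mutates the shared list): a = [50, 28, 16, 73], b = [50, 28, 16, 73]

[50, 28, 16, 73]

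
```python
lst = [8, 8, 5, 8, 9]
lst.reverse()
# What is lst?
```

[9, 8, 5, 8, 8]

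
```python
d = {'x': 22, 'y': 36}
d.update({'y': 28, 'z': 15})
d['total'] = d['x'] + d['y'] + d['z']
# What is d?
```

After line 1: d = {'x': 22, 'y': 36}
After line 2 (y overwritten, z added): d = {'x': 22, 'y': 28, 'z': 15}
After line 3 (total = 22 + 28 + 15 = 65): d = {'x': 22, 'y': 28, 'z': 15, 'total': 65}

{'x': 22, 'y': 28, 'z': 15, 'total': 65}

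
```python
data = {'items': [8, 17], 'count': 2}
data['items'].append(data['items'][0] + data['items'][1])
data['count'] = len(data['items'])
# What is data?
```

After line 1: data = {'items': [8, 17], 'count': 2}
After line 2 (append 8 + 17 = 25): data = {'items': [8, 17, 25], 'count': 2}
After line 3 (count = len(items) = 3): data = {'items': [8, 17, 25], 'count': 3}

{'items': [8, 17, 25], 'count': 3}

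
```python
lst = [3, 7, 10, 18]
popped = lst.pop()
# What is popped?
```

18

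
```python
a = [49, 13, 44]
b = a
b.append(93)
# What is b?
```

After line 1: a = [49, 13, 44]
After line 2 (b = a is an alias, same object): a = [49, 13, 44], b = [49, 13, 44]
After line 3 (b.append mutates the shared list): a = [49, 13, 44, 93], b = [49, 13, 44, 93]

[49, 13, 44, 93]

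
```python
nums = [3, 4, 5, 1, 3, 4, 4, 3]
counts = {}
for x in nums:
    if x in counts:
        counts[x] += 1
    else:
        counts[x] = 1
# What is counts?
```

Initial: counts = {}, nums = [3, 4, 5, 1, 3, 4, 4, 3]
See 3: counts = {3: 1}
See 4: counts = {3: 1, 4: 1}
See 5: counts = {3: 1, 4: 1, 5: 1}
See 1: counts = {3: 1, 4: 1, 5: 1, 1: 1}
See 3: counts = {3: 2, 4: 1, 5: 1, 1: 1}
See 4: counts = {3: 2, 4: 2, 5: 1, 1: 1}
See 4: counts = {3: 2, 4: 3, 5: 1, 1: 1}
See 3: counts = {3: 3, 4: 3, 5: 1, 1: 1}

{3: 3, 4: 3, 5: 1, 1: 1}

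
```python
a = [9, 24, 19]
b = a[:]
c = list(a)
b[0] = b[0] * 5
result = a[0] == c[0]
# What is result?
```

After line 1: a = [9, 24, 19]
After line 2 (b = a[:], copy): a = [9, 24, 19], b = [9, 24, 19]
After line 3 (c = list(a) is a copy, new object): c = [9, 24, 19]
After line 4 (b[0] = 9 * 5 = 45; only b mutates (copy)): a = [9, 24, 19], b = [45, 24, 19], c = [9, 24, 19]
After line 5 (a[0] = 9, c[0] = 9; result = True)

True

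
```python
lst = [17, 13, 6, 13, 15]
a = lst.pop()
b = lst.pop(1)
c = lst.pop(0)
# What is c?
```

After line 1: lst = [17, 13, 6, 13, 15]
After line 2 (pop() -> a = 15): lst = [17, 13, 6, 13]
After line 3 (pop(1) -> b = 13): lst = [17, 6, 13]
After line 4 (pop(0) -> c = 17): lst = [6, 13]

17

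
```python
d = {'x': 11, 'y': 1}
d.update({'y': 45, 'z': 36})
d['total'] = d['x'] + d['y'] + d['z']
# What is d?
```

After line 1: d = {'x': 11, 'y': 1}
After line 2 (y overwritten, z added): d = {'x': 11, 'y': 45, 'z': 36}
After line 3 (total = 11 + 45 + 36 = 92): d = {'x': 11, 'y': 45, 'z': 36, 'total': 92}

{'x': 11, 'y': 45, 'z': 36, 'total': 92}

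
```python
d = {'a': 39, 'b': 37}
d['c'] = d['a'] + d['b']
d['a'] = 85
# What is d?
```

After line 1: d = {'a': 39, 'b': 37}
After line 2 (d['c'] = 39 + 37): d = {'a': 39, 'b': 37, 'c': 76}
After line 3: d = {'a': 85, 'b': 37, 'c': 76}

{'a': 85, 'b': 37, 'c': 76}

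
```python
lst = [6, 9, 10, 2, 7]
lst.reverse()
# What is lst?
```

[7, 2, 10, 9, 6]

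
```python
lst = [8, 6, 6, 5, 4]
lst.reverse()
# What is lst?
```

[4, 5, 6, 6, 8]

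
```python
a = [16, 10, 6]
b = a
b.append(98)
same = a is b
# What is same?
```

After line 1: a = [16, 10, 6]
After line 2 (b = a is an alias, same object): a = [16, 10, 6], b = [16, 10, 6]
After line 3 (b.append mutates the shared list): a = [16, 10, 6, 98], b = [16, 10, 6, 98]
After line 4 (same = a is b; same object -> True): same = True

True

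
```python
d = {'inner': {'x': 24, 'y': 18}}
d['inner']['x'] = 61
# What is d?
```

After line 1: d = {'inner': {'x': 24, 'y': 18}}
After line 2 (inner x overwritten): d = {'inner': {'x': 61, 'y': 18}}

{'inner': {'x': 61, 'y': 18}}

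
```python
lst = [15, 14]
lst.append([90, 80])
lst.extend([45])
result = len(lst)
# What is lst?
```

After line 1: lst = [15, 14]
After line 2 (append adds [90, 80] as single element): lst = [15, 14, [90, 80]]
After line 3 (extend unpacks [45], adds 45): lst = [15, 14, [90, 80], 45]
After line 4: result = len(lst) = 4

[15, 14, [90, 80], 45]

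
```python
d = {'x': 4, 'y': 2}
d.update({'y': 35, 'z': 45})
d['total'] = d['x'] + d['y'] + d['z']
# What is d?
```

After line 1: d = {'x': 4, 'y': 2}
After line 2 (y overwritten, z added): d = {'x': 4, 'y': 35, 'z': 45}
After line 3 (total = 4 + 35 + 45 = 84): d = {'x': 4, 'y': 35, 'z': 45, 'total': 84}

{'x': 4, 'y': 35, 'z': 45, 'total': 84}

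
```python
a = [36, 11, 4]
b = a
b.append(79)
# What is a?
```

After line 1: a = [36, 11, 4]
After line 2 (b = a is an alias, same object): a = [36, 11, 4], b = [36, 11, 4]
After line 3 (b.append mutates the shared list): a = [36, 11, 4, 79], b = [36, 11, 4, 79]

[36, 11, 4, 79]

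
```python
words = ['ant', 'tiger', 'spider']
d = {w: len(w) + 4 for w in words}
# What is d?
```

{'ant': 7, 'tiger': 9, 'spider': 10}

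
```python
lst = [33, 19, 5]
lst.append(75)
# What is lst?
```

[33, 19, 5, 75]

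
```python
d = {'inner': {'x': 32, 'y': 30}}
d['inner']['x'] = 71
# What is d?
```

After line 1: d = {'inner': {'x': 32, 'y': 30}}
After line 2 (inner x overwritten): d = {'inner': {'x': 71, 'y': 30}}

{'inner': {'x': 71, 'y': 30}}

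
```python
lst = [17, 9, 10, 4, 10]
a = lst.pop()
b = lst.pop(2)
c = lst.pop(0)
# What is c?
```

After line 1: lst = [17, 9, 10, 4, 10]
After line 2 (pop() -> a = 10): lst = [17, 9, 10, 4]
After line 3 (pop(2) -> b = 10): lst = [17, 9, 4]
After line 4 (pop(0) -> c = 17): lst = [9, 4]

17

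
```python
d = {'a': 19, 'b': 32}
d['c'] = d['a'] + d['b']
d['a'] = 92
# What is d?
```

After line 1: d = {'a': 19, 'b': 32}
After line 2 (d['c'] = 19 + 32): d = {'a': 19, 'b': 32, 'c': 51}
After line 3: d = {'a': 92, 'b': 32, 'c': 51}

{'a': 92, 'b': 32, 'c': 51}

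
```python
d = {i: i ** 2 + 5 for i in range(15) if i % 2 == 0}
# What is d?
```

{0: 5, 2: 9, 4: 21, 6: 41, 8: 69, 10: 105, 12: 149, 14: 201}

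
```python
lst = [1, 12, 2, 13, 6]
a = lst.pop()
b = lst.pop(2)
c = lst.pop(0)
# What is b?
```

After line 1: lst = [1, 12, 2, 13, 6]
After line 2 (pop() -> a = 6): lst = [1, 12, 2, 13]
After line 3 (pop(2) -> b = 2): lst = [1, 12, 13]
After line 4 (pop(0) -> c = 1): lst = [12, 13]

2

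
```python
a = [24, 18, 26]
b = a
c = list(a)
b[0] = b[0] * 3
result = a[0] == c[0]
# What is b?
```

After line 1: a = [24, 18, 26]
After line 2 (b = a, alias): a = [24, 18, 26], b = [24, 18, 26]
After line 3 (c = list(a) is a copy, new object): c = [24, 18, 26]
After line 4 (b[0] = 24 * 3 = 72; mutates shared a/b): a = b = [72, 18, 26], c = [24, 18, 26]
After line 5 (a[0] = 72, c[0] = 24; result = False)

[72, 18, 26]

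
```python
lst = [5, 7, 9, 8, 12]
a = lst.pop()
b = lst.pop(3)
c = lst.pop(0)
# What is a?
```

After line 1: lst = [5, 7, 9, 8, 12]
After line 2 (pop() -> a = 12): lst = [5, 7, 9, 8]
After line 3 (pop(3) -> b = 8): lst = [5, 7, 9]
After line 4 (pop(0) -> c = 5): lst = [7, 9]

12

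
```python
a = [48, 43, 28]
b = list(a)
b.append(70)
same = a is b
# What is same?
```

After line 1: a = [48, 43, 28]
After line 2 (b = list(a) is a shallow copy, new object): a = [48, 43, 28], b = [48, 43, 28]
After line 3 (append only mutates b): a = [48, 43, 28], b = [48, 43, 28, 70]
After line 4 (same = a is b; different objects -> False): same = False

False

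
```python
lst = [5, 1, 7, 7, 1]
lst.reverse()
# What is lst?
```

[1, 7, 7, 1, 5]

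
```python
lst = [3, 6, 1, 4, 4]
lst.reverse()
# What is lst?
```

[4, 4, 1, 6, 3]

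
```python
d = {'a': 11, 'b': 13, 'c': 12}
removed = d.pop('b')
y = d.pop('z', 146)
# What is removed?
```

After line 1: d = {'a': 11, 'b': 13, 'c': 12}
After line 2 (pop 'b' returns 13): d = {'a': 11, 'c': 12}, removed = 13
After line 3 (pop 'z' missing, returns default 146): d = {'a': 11, 'c': 12}, y = 146

13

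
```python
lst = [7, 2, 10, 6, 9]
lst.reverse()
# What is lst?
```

[9, 6, 10, 2, 7]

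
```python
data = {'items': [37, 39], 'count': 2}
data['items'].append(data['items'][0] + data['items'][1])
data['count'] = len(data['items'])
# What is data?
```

After line 1: data = {'items': [37, 39], 'count': 2}
After line 2 (append 37 + 39 = 76): data = {'items': [37, 39, 76], 'count': 2}
After line 3 (count = len(items) = 3): data = {'items': [37, 39, 76], 'count': 3}

{'items': [37, 39, 76], 'count': 3}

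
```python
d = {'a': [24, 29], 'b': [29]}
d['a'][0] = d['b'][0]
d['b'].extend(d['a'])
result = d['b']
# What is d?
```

After line 1: d = {'a': [24, 29], 'b': [29]}
After line 2 (a[0] = b[0] = 29): d = {'a': [29, 29], 'b': [29]}
After line 3 (b.extend(a) appends [29, 29]): d = {'a': [29, 29], 'b': [29, 29, 29]}
After line 4: result = d['b'] = [29, 29, 29]

{'a': [29, 29], 'b': [29, 29, 29]}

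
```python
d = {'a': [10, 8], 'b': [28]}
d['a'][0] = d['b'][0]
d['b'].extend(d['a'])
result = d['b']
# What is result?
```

After line 1: d = {'a': [10, 8], 'b': [28]}
After line 2 (a[0] = b[0] = 28): d = {'a': [28, 8], 'b': [28]}
After line 3 (b.extend(a) appends [28, 8]): d = {'a': [28, 8], 'b': [28, 28, 8]}
After line 4: result = d['b'] = [28, 28, 8]

[28, 28, 8]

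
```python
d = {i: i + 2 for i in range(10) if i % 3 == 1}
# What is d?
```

{1: 3, 4: 6, 7: 9}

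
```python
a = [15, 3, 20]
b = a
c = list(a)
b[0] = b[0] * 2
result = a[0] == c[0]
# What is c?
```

After line 1: a = [15, 3, 20]
After line 2 (b = a, alias): a = [15, 3, 20], b = [15, 3, 20]
After line 3 (c = list(a) is a copy, new object): c = [15, 3, 20]
After line 4 (b[0] = 15 * 2 = 30; mutates shared a/b): a = b = [30, 3, 20], c = [15, 3, 20]
After line 5 (a[0] = 30, c[0] = 15; result = False)

[15, 3, 20]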